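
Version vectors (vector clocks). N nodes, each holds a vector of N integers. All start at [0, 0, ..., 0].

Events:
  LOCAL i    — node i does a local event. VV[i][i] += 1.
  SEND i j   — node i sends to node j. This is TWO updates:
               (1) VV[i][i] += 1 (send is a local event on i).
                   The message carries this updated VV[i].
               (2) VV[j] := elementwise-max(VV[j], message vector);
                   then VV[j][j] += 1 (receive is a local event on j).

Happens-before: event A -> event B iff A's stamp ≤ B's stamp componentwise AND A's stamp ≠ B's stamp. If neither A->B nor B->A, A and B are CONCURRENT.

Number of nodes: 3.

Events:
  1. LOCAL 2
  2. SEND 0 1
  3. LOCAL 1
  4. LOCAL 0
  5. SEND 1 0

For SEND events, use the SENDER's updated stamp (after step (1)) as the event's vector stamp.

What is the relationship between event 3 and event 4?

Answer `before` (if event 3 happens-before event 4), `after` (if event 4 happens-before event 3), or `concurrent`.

Initial: VV[0]=[0, 0, 0]
Initial: VV[1]=[0, 0, 0]
Initial: VV[2]=[0, 0, 0]
Event 1: LOCAL 2: VV[2][2]++ -> VV[2]=[0, 0, 1]
Event 2: SEND 0->1: VV[0][0]++ -> VV[0]=[1, 0, 0], msg_vec=[1, 0, 0]; VV[1]=max(VV[1],msg_vec) then VV[1][1]++ -> VV[1]=[1, 1, 0]
Event 3: LOCAL 1: VV[1][1]++ -> VV[1]=[1, 2, 0]
Event 4: LOCAL 0: VV[0][0]++ -> VV[0]=[2, 0, 0]
Event 5: SEND 1->0: VV[1][1]++ -> VV[1]=[1, 3, 0], msg_vec=[1, 3, 0]; VV[0]=max(VV[0],msg_vec) then VV[0][0]++ -> VV[0]=[3, 3, 0]
Event 3 stamp: [1, 2, 0]
Event 4 stamp: [2, 0, 0]
[1, 2, 0] <= [2, 0, 0]? False
[2, 0, 0] <= [1, 2, 0]? False
Relation: concurrent

Answer: concurrent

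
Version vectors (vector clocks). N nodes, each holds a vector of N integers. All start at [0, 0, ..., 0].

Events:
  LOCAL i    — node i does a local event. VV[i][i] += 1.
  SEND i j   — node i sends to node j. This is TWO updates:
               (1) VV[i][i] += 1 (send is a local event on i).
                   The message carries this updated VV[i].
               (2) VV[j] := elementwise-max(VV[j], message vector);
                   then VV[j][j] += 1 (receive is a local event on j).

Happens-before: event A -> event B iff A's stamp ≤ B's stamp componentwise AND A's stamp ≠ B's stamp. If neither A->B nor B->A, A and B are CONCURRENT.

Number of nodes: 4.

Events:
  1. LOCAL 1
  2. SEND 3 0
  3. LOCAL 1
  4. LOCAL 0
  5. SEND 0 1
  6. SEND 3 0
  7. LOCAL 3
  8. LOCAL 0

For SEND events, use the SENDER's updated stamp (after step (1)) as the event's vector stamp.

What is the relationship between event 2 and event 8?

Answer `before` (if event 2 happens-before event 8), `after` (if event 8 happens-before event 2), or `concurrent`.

Initial: VV[0]=[0, 0, 0, 0]
Initial: VV[1]=[0, 0, 0, 0]
Initial: VV[2]=[0, 0, 0, 0]
Initial: VV[3]=[0, 0, 0, 0]
Event 1: LOCAL 1: VV[1][1]++ -> VV[1]=[0, 1, 0, 0]
Event 2: SEND 3->0: VV[3][3]++ -> VV[3]=[0, 0, 0, 1], msg_vec=[0, 0, 0, 1]; VV[0]=max(VV[0],msg_vec) then VV[0][0]++ -> VV[0]=[1, 0, 0, 1]
Event 3: LOCAL 1: VV[1][1]++ -> VV[1]=[0, 2, 0, 0]
Event 4: LOCAL 0: VV[0][0]++ -> VV[0]=[2, 0, 0, 1]
Event 5: SEND 0->1: VV[0][0]++ -> VV[0]=[3, 0, 0, 1], msg_vec=[3, 0, 0, 1]; VV[1]=max(VV[1],msg_vec) then VV[1][1]++ -> VV[1]=[3, 3, 0, 1]
Event 6: SEND 3->0: VV[3][3]++ -> VV[3]=[0, 0, 0, 2], msg_vec=[0, 0, 0, 2]; VV[0]=max(VV[0],msg_vec) then VV[0][0]++ -> VV[0]=[4, 0, 0, 2]
Event 7: LOCAL 3: VV[3][3]++ -> VV[3]=[0, 0, 0, 3]
Event 8: LOCAL 0: VV[0][0]++ -> VV[0]=[5, 0, 0, 2]
Event 2 stamp: [0, 0, 0, 1]
Event 8 stamp: [5, 0, 0, 2]
[0, 0, 0, 1] <= [5, 0, 0, 2]? True
[5, 0, 0, 2] <= [0, 0, 0, 1]? False
Relation: before

Answer: before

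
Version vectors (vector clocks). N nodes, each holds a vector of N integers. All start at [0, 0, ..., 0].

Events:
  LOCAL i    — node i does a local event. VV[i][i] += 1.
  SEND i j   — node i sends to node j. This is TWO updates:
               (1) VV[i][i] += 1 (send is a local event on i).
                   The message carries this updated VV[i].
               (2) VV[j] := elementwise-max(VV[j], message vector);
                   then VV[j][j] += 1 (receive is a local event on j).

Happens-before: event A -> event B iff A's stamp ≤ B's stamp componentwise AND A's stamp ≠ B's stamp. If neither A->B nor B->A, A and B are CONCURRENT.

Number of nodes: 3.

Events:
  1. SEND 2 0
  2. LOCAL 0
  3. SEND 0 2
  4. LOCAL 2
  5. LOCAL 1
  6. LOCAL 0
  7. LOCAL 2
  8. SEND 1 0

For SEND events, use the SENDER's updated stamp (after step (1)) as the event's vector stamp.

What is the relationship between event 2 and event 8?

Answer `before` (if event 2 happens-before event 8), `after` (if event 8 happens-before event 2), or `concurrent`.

Answer: concurrent

Derivation:
Initial: VV[0]=[0, 0, 0]
Initial: VV[1]=[0, 0, 0]
Initial: VV[2]=[0, 0, 0]
Event 1: SEND 2->0: VV[2][2]++ -> VV[2]=[0, 0, 1], msg_vec=[0, 0, 1]; VV[0]=max(VV[0],msg_vec) then VV[0][0]++ -> VV[0]=[1, 0, 1]
Event 2: LOCAL 0: VV[0][0]++ -> VV[0]=[2, 0, 1]
Event 3: SEND 0->2: VV[0][0]++ -> VV[0]=[3, 0, 1], msg_vec=[3, 0, 1]; VV[2]=max(VV[2],msg_vec) then VV[2][2]++ -> VV[2]=[3, 0, 2]
Event 4: LOCAL 2: VV[2][2]++ -> VV[2]=[3, 0, 3]
Event 5: LOCAL 1: VV[1][1]++ -> VV[1]=[0, 1, 0]
Event 6: LOCAL 0: VV[0][0]++ -> VV[0]=[4, 0, 1]
Event 7: LOCAL 2: VV[2][2]++ -> VV[2]=[3, 0, 4]
Event 8: SEND 1->0: VV[1][1]++ -> VV[1]=[0, 2, 0], msg_vec=[0, 2, 0]; VV[0]=max(VV[0],msg_vec) then VV[0][0]++ -> VV[0]=[5, 2, 1]
Event 2 stamp: [2, 0, 1]
Event 8 stamp: [0, 2, 0]
[2, 0, 1] <= [0, 2, 0]? False
[0, 2, 0] <= [2, 0, 1]? False
Relation: concurrent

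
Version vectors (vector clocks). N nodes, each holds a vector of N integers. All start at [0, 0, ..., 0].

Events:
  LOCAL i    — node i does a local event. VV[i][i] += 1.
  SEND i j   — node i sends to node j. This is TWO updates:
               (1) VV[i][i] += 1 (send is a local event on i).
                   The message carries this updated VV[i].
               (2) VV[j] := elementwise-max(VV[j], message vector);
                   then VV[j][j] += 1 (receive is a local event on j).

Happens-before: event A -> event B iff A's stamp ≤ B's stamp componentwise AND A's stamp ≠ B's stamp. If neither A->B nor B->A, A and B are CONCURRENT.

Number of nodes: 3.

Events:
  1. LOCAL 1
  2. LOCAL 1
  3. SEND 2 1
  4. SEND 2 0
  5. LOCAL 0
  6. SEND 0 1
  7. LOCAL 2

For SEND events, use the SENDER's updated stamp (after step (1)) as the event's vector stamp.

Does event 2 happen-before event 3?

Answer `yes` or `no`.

Initial: VV[0]=[0, 0, 0]
Initial: VV[1]=[0, 0, 0]
Initial: VV[2]=[0, 0, 0]
Event 1: LOCAL 1: VV[1][1]++ -> VV[1]=[0, 1, 0]
Event 2: LOCAL 1: VV[1][1]++ -> VV[1]=[0, 2, 0]
Event 3: SEND 2->1: VV[2][2]++ -> VV[2]=[0, 0, 1], msg_vec=[0, 0, 1]; VV[1]=max(VV[1],msg_vec) then VV[1][1]++ -> VV[1]=[0, 3, 1]
Event 4: SEND 2->0: VV[2][2]++ -> VV[2]=[0, 0, 2], msg_vec=[0, 0, 2]; VV[0]=max(VV[0],msg_vec) then VV[0][0]++ -> VV[0]=[1, 0, 2]
Event 5: LOCAL 0: VV[0][0]++ -> VV[0]=[2, 0, 2]
Event 6: SEND 0->1: VV[0][0]++ -> VV[0]=[3, 0, 2], msg_vec=[3, 0, 2]; VV[1]=max(VV[1],msg_vec) then VV[1][1]++ -> VV[1]=[3, 4, 2]
Event 7: LOCAL 2: VV[2][2]++ -> VV[2]=[0, 0, 3]
Event 2 stamp: [0, 2, 0]
Event 3 stamp: [0, 0, 1]
[0, 2, 0] <= [0, 0, 1]? False. Equal? False. Happens-before: False

Answer: no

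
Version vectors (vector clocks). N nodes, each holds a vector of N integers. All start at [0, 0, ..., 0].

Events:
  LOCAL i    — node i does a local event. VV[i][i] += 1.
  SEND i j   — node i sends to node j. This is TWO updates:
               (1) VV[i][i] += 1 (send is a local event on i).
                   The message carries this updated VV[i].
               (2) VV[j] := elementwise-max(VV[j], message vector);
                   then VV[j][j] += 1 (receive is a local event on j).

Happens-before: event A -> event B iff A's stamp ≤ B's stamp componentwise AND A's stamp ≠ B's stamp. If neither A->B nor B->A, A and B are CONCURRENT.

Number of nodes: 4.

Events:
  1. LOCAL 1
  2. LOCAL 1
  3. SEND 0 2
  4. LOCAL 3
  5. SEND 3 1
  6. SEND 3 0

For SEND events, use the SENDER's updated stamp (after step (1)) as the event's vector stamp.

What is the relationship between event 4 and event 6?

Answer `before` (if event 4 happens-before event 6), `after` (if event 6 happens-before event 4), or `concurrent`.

Answer: before

Derivation:
Initial: VV[0]=[0, 0, 0, 0]
Initial: VV[1]=[0, 0, 0, 0]
Initial: VV[2]=[0, 0, 0, 0]
Initial: VV[3]=[0, 0, 0, 0]
Event 1: LOCAL 1: VV[1][1]++ -> VV[1]=[0, 1, 0, 0]
Event 2: LOCAL 1: VV[1][1]++ -> VV[1]=[0, 2, 0, 0]
Event 3: SEND 0->2: VV[0][0]++ -> VV[0]=[1, 0, 0, 0], msg_vec=[1, 0, 0, 0]; VV[2]=max(VV[2],msg_vec) then VV[2][2]++ -> VV[2]=[1, 0, 1, 0]
Event 4: LOCAL 3: VV[3][3]++ -> VV[3]=[0, 0, 0, 1]
Event 5: SEND 3->1: VV[3][3]++ -> VV[3]=[0, 0, 0, 2], msg_vec=[0, 0, 0, 2]; VV[1]=max(VV[1],msg_vec) then VV[1][1]++ -> VV[1]=[0, 3, 0, 2]
Event 6: SEND 3->0: VV[3][3]++ -> VV[3]=[0, 0, 0, 3], msg_vec=[0, 0, 0, 3]; VV[0]=max(VV[0],msg_vec) then VV[0][0]++ -> VV[0]=[2, 0, 0, 3]
Event 4 stamp: [0, 0, 0, 1]
Event 6 stamp: [0, 0, 0, 3]
[0, 0, 0, 1] <= [0, 0, 0, 3]? True
[0, 0, 0, 3] <= [0, 0, 0, 1]? False
Relation: before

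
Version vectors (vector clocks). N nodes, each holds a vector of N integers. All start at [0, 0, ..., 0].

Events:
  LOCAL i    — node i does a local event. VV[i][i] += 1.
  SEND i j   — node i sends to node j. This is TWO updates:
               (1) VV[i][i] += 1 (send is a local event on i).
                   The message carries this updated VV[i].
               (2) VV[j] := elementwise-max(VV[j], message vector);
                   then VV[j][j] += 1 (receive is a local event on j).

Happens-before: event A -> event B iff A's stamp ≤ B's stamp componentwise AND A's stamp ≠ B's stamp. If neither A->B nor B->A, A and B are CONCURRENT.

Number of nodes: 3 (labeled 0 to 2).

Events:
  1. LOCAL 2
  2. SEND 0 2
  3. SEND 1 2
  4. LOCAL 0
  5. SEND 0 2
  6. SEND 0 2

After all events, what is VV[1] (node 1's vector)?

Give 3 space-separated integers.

Initial: VV[0]=[0, 0, 0]
Initial: VV[1]=[0, 0, 0]
Initial: VV[2]=[0, 0, 0]
Event 1: LOCAL 2: VV[2][2]++ -> VV[2]=[0, 0, 1]
Event 2: SEND 0->2: VV[0][0]++ -> VV[0]=[1, 0, 0], msg_vec=[1, 0, 0]; VV[2]=max(VV[2],msg_vec) then VV[2][2]++ -> VV[2]=[1, 0, 2]
Event 3: SEND 1->2: VV[1][1]++ -> VV[1]=[0, 1, 0], msg_vec=[0, 1, 0]; VV[2]=max(VV[2],msg_vec) then VV[2][2]++ -> VV[2]=[1, 1, 3]
Event 4: LOCAL 0: VV[0][0]++ -> VV[0]=[2, 0, 0]
Event 5: SEND 0->2: VV[0][0]++ -> VV[0]=[3, 0, 0], msg_vec=[3, 0, 0]; VV[2]=max(VV[2],msg_vec) then VV[2][2]++ -> VV[2]=[3, 1, 4]
Event 6: SEND 0->2: VV[0][0]++ -> VV[0]=[4, 0, 0], msg_vec=[4, 0, 0]; VV[2]=max(VV[2],msg_vec) then VV[2][2]++ -> VV[2]=[4, 1, 5]
Final vectors: VV[0]=[4, 0, 0]; VV[1]=[0, 1, 0]; VV[2]=[4, 1, 5]

Answer: 0 1 0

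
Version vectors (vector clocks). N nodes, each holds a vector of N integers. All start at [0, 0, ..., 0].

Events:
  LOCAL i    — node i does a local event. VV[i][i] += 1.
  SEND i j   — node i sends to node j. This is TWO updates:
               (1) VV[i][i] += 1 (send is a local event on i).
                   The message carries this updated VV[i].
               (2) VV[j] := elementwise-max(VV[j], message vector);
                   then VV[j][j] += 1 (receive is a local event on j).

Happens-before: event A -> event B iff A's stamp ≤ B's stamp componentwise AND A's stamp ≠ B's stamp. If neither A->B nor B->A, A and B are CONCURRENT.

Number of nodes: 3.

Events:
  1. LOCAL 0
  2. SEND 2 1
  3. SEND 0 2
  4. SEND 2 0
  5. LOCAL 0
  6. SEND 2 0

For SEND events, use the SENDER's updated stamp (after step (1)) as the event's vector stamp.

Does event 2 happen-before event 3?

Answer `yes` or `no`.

Initial: VV[0]=[0, 0, 0]
Initial: VV[1]=[0, 0, 0]
Initial: VV[2]=[0, 0, 0]
Event 1: LOCAL 0: VV[0][0]++ -> VV[0]=[1, 0, 0]
Event 2: SEND 2->1: VV[2][2]++ -> VV[2]=[0, 0, 1], msg_vec=[0, 0, 1]; VV[1]=max(VV[1],msg_vec) then VV[1][1]++ -> VV[1]=[0, 1, 1]
Event 3: SEND 0->2: VV[0][0]++ -> VV[0]=[2, 0, 0], msg_vec=[2, 0, 0]; VV[2]=max(VV[2],msg_vec) then VV[2][2]++ -> VV[2]=[2, 0, 2]
Event 4: SEND 2->0: VV[2][2]++ -> VV[2]=[2, 0, 3], msg_vec=[2, 0, 3]; VV[0]=max(VV[0],msg_vec) then VV[0][0]++ -> VV[0]=[3, 0, 3]
Event 5: LOCAL 0: VV[0][0]++ -> VV[0]=[4, 0, 3]
Event 6: SEND 2->0: VV[2][2]++ -> VV[2]=[2, 0, 4], msg_vec=[2, 0, 4]; VV[0]=max(VV[0],msg_vec) then VV[0][0]++ -> VV[0]=[5, 0, 4]
Event 2 stamp: [0, 0, 1]
Event 3 stamp: [2, 0, 0]
[0, 0, 1] <= [2, 0, 0]? False. Equal? False. Happens-before: False

Answer: no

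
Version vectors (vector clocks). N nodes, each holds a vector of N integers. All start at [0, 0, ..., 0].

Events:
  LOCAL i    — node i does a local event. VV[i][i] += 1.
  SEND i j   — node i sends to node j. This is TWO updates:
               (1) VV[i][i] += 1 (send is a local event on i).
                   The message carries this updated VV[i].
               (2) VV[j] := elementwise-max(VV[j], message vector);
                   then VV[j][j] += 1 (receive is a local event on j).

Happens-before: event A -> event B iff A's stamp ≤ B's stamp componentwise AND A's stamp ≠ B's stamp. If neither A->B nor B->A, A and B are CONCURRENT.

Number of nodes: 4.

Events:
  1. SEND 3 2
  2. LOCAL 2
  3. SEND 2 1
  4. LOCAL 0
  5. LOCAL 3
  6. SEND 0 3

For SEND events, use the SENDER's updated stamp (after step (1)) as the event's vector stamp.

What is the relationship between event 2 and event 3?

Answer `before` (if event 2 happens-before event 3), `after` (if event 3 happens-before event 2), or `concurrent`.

Answer: before

Derivation:
Initial: VV[0]=[0, 0, 0, 0]
Initial: VV[1]=[0, 0, 0, 0]
Initial: VV[2]=[0, 0, 0, 0]
Initial: VV[3]=[0, 0, 0, 0]
Event 1: SEND 3->2: VV[3][3]++ -> VV[3]=[0, 0, 0, 1], msg_vec=[0, 0, 0, 1]; VV[2]=max(VV[2],msg_vec) then VV[2][2]++ -> VV[2]=[0, 0, 1, 1]
Event 2: LOCAL 2: VV[2][2]++ -> VV[2]=[0, 0, 2, 1]
Event 3: SEND 2->1: VV[2][2]++ -> VV[2]=[0, 0, 3, 1], msg_vec=[0, 0, 3, 1]; VV[1]=max(VV[1],msg_vec) then VV[1][1]++ -> VV[1]=[0, 1, 3, 1]
Event 4: LOCAL 0: VV[0][0]++ -> VV[0]=[1, 0, 0, 0]
Event 5: LOCAL 3: VV[3][3]++ -> VV[3]=[0, 0, 0, 2]
Event 6: SEND 0->3: VV[0][0]++ -> VV[0]=[2, 0, 0, 0], msg_vec=[2, 0, 0, 0]; VV[3]=max(VV[3],msg_vec) then VV[3][3]++ -> VV[3]=[2, 0, 0, 3]
Event 2 stamp: [0, 0, 2, 1]
Event 3 stamp: [0, 0, 3, 1]
[0, 0, 2, 1] <= [0, 0, 3, 1]? True
[0, 0, 3, 1] <= [0, 0, 2, 1]? False
Relation: before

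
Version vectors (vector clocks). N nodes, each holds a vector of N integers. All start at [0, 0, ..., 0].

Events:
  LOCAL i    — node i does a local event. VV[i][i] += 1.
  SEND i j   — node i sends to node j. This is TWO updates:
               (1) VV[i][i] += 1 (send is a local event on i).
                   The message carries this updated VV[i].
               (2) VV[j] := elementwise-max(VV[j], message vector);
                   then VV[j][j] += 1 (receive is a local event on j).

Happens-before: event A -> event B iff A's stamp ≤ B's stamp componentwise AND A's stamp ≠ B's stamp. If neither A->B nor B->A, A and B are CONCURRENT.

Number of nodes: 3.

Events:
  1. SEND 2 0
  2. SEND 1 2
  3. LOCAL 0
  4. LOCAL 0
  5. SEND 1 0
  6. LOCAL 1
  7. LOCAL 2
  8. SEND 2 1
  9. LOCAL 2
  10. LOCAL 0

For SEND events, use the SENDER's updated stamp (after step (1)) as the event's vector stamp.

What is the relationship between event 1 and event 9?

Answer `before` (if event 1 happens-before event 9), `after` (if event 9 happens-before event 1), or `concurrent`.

Initial: VV[0]=[0, 0, 0]
Initial: VV[1]=[0, 0, 0]
Initial: VV[2]=[0, 0, 0]
Event 1: SEND 2->0: VV[2][2]++ -> VV[2]=[0, 0, 1], msg_vec=[0, 0, 1]; VV[0]=max(VV[0],msg_vec) then VV[0][0]++ -> VV[0]=[1, 0, 1]
Event 2: SEND 1->2: VV[1][1]++ -> VV[1]=[0, 1, 0], msg_vec=[0, 1, 0]; VV[2]=max(VV[2],msg_vec) then VV[2][2]++ -> VV[2]=[0, 1, 2]
Event 3: LOCAL 0: VV[0][0]++ -> VV[0]=[2, 0, 1]
Event 4: LOCAL 0: VV[0][0]++ -> VV[0]=[3, 0, 1]
Event 5: SEND 1->0: VV[1][1]++ -> VV[1]=[0, 2, 0], msg_vec=[0, 2, 0]; VV[0]=max(VV[0],msg_vec) then VV[0][0]++ -> VV[0]=[4, 2, 1]
Event 6: LOCAL 1: VV[1][1]++ -> VV[1]=[0, 3, 0]
Event 7: LOCAL 2: VV[2][2]++ -> VV[2]=[0, 1, 3]
Event 8: SEND 2->1: VV[2][2]++ -> VV[2]=[0, 1, 4], msg_vec=[0, 1, 4]; VV[1]=max(VV[1],msg_vec) then VV[1][1]++ -> VV[1]=[0, 4, 4]
Event 9: LOCAL 2: VV[2][2]++ -> VV[2]=[0, 1, 5]
Event 10: LOCAL 0: VV[0][0]++ -> VV[0]=[5, 2, 1]
Event 1 stamp: [0, 0, 1]
Event 9 stamp: [0, 1, 5]
[0, 0, 1] <= [0, 1, 5]? True
[0, 1, 5] <= [0, 0, 1]? False
Relation: before

Answer: before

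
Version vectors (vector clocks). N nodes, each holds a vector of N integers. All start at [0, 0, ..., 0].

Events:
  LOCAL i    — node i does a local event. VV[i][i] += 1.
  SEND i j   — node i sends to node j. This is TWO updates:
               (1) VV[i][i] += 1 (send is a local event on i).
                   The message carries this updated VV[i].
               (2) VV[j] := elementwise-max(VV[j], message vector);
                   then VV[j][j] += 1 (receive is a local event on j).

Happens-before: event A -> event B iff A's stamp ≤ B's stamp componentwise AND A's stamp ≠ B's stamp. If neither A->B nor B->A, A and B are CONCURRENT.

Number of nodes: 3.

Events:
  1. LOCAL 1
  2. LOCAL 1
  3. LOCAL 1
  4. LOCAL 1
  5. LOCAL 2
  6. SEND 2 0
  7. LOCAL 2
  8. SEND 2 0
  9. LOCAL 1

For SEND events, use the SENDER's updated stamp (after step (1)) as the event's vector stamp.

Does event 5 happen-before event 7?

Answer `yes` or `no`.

Initial: VV[0]=[0, 0, 0]
Initial: VV[1]=[0, 0, 0]
Initial: VV[2]=[0, 0, 0]
Event 1: LOCAL 1: VV[1][1]++ -> VV[1]=[0, 1, 0]
Event 2: LOCAL 1: VV[1][1]++ -> VV[1]=[0, 2, 0]
Event 3: LOCAL 1: VV[1][1]++ -> VV[1]=[0, 3, 0]
Event 4: LOCAL 1: VV[1][1]++ -> VV[1]=[0, 4, 0]
Event 5: LOCAL 2: VV[2][2]++ -> VV[2]=[0, 0, 1]
Event 6: SEND 2->0: VV[2][2]++ -> VV[2]=[0, 0, 2], msg_vec=[0, 0, 2]; VV[0]=max(VV[0],msg_vec) then VV[0][0]++ -> VV[0]=[1, 0, 2]
Event 7: LOCAL 2: VV[2][2]++ -> VV[2]=[0, 0, 3]
Event 8: SEND 2->0: VV[2][2]++ -> VV[2]=[0, 0, 4], msg_vec=[0, 0, 4]; VV[0]=max(VV[0],msg_vec) then VV[0][0]++ -> VV[0]=[2, 0, 4]
Event 9: LOCAL 1: VV[1][1]++ -> VV[1]=[0, 5, 0]
Event 5 stamp: [0, 0, 1]
Event 7 stamp: [0, 0, 3]
[0, 0, 1] <= [0, 0, 3]? True. Equal? False. Happens-before: True

Answer: yes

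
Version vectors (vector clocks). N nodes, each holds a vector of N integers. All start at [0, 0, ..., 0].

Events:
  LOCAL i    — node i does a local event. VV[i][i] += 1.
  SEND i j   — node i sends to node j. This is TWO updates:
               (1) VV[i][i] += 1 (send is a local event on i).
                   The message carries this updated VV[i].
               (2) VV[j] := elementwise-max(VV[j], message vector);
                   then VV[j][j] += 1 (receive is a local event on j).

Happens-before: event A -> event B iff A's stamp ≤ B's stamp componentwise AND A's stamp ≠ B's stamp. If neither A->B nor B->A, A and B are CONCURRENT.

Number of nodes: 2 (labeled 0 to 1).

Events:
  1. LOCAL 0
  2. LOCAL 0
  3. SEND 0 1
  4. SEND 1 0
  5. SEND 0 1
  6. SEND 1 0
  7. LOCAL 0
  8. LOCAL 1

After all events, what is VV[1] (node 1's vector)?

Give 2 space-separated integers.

Answer: 5 5

Derivation:
Initial: VV[0]=[0, 0]
Initial: VV[1]=[0, 0]
Event 1: LOCAL 0: VV[0][0]++ -> VV[0]=[1, 0]
Event 2: LOCAL 0: VV[0][0]++ -> VV[0]=[2, 0]
Event 3: SEND 0->1: VV[0][0]++ -> VV[0]=[3, 0], msg_vec=[3, 0]; VV[1]=max(VV[1],msg_vec) then VV[1][1]++ -> VV[1]=[3, 1]
Event 4: SEND 1->0: VV[1][1]++ -> VV[1]=[3, 2], msg_vec=[3, 2]; VV[0]=max(VV[0],msg_vec) then VV[0][0]++ -> VV[0]=[4, 2]
Event 5: SEND 0->1: VV[0][0]++ -> VV[0]=[5, 2], msg_vec=[5, 2]; VV[1]=max(VV[1],msg_vec) then VV[1][1]++ -> VV[1]=[5, 3]
Event 6: SEND 1->0: VV[1][1]++ -> VV[1]=[5, 4], msg_vec=[5, 4]; VV[0]=max(VV[0],msg_vec) then VV[0][0]++ -> VV[0]=[6, 4]
Event 7: LOCAL 0: VV[0][0]++ -> VV[0]=[7, 4]
Event 8: LOCAL 1: VV[1][1]++ -> VV[1]=[5, 5]
Final vectors: VV[0]=[7, 4]; VV[1]=[5, 5]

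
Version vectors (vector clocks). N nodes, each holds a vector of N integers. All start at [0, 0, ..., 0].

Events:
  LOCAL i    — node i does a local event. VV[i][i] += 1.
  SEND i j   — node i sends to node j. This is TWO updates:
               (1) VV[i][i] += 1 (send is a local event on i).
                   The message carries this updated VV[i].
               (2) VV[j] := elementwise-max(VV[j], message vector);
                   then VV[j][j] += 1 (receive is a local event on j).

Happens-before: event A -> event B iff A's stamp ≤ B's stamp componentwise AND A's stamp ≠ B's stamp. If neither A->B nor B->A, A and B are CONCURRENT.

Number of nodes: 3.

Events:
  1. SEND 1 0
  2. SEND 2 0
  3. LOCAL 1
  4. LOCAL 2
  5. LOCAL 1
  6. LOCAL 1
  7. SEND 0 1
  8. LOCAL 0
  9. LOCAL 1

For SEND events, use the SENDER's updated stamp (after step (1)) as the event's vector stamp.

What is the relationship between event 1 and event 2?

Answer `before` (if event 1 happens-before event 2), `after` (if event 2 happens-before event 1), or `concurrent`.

Answer: concurrent

Derivation:
Initial: VV[0]=[0, 0, 0]
Initial: VV[1]=[0, 0, 0]
Initial: VV[2]=[0, 0, 0]
Event 1: SEND 1->0: VV[1][1]++ -> VV[1]=[0, 1, 0], msg_vec=[0, 1, 0]; VV[0]=max(VV[0],msg_vec) then VV[0][0]++ -> VV[0]=[1, 1, 0]
Event 2: SEND 2->0: VV[2][2]++ -> VV[2]=[0, 0, 1], msg_vec=[0, 0, 1]; VV[0]=max(VV[0],msg_vec) then VV[0][0]++ -> VV[0]=[2, 1, 1]
Event 3: LOCAL 1: VV[1][1]++ -> VV[1]=[0, 2, 0]
Event 4: LOCAL 2: VV[2][2]++ -> VV[2]=[0, 0, 2]
Event 5: LOCAL 1: VV[1][1]++ -> VV[1]=[0, 3, 0]
Event 6: LOCAL 1: VV[1][1]++ -> VV[1]=[0, 4, 0]
Event 7: SEND 0->1: VV[0][0]++ -> VV[0]=[3, 1, 1], msg_vec=[3, 1, 1]; VV[1]=max(VV[1],msg_vec) then VV[1][1]++ -> VV[1]=[3, 5, 1]
Event 8: LOCAL 0: VV[0][0]++ -> VV[0]=[4, 1, 1]
Event 9: LOCAL 1: VV[1][1]++ -> VV[1]=[3, 6, 1]
Event 1 stamp: [0, 1, 0]
Event 2 stamp: [0, 0, 1]
[0, 1, 0] <= [0, 0, 1]? False
[0, 0, 1] <= [0, 1, 0]? False
Relation: concurrent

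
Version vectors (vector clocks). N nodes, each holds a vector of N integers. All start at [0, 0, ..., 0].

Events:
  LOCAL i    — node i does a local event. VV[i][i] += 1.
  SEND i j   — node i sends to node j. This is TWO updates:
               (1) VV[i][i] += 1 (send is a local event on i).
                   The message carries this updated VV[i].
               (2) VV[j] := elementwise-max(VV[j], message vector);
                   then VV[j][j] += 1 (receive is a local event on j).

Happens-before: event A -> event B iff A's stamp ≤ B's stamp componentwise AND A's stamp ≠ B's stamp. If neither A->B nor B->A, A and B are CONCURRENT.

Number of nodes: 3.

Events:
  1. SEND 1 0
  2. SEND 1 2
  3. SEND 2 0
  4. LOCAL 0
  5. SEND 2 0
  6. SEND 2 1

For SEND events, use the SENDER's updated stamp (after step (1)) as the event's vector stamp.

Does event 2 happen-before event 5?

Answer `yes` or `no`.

Answer: yes

Derivation:
Initial: VV[0]=[0, 0, 0]
Initial: VV[1]=[0, 0, 0]
Initial: VV[2]=[0, 0, 0]
Event 1: SEND 1->0: VV[1][1]++ -> VV[1]=[0, 1, 0], msg_vec=[0, 1, 0]; VV[0]=max(VV[0],msg_vec) then VV[0][0]++ -> VV[0]=[1, 1, 0]
Event 2: SEND 1->2: VV[1][1]++ -> VV[1]=[0, 2, 0], msg_vec=[0, 2, 0]; VV[2]=max(VV[2],msg_vec) then VV[2][2]++ -> VV[2]=[0, 2, 1]
Event 3: SEND 2->0: VV[2][2]++ -> VV[2]=[0, 2, 2], msg_vec=[0, 2, 2]; VV[0]=max(VV[0],msg_vec) then VV[0][0]++ -> VV[0]=[2, 2, 2]
Event 4: LOCAL 0: VV[0][0]++ -> VV[0]=[3, 2, 2]
Event 5: SEND 2->0: VV[2][2]++ -> VV[2]=[0, 2, 3], msg_vec=[0, 2, 3]; VV[0]=max(VV[0],msg_vec) then VV[0][0]++ -> VV[0]=[4, 2, 3]
Event 6: SEND 2->1: VV[2][2]++ -> VV[2]=[0, 2, 4], msg_vec=[0, 2, 4]; VV[1]=max(VV[1],msg_vec) then VV[1][1]++ -> VV[1]=[0, 3, 4]
Event 2 stamp: [0, 2, 0]
Event 5 stamp: [0, 2, 3]
[0, 2, 0] <= [0, 2, 3]? True. Equal? False. Happens-before: True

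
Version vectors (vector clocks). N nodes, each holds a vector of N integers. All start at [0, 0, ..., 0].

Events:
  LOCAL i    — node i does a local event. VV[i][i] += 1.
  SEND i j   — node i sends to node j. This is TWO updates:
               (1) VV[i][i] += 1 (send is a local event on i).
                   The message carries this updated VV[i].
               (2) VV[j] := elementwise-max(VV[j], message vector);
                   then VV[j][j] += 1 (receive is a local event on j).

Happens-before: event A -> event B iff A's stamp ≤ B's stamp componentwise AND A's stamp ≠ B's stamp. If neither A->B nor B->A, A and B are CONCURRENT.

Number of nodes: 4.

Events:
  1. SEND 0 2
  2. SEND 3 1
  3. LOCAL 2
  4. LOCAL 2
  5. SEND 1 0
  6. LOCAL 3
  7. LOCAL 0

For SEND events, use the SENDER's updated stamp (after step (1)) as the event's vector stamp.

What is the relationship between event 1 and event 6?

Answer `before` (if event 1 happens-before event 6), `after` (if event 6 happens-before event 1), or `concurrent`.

Initial: VV[0]=[0, 0, 0, 0]
Initial: VV[1]=[0, 0, 0, 0]
Initial: VV[2]=[0, 0, 0, 0]
Initial: VV[3]=[0, 0, 0, 0]
Event 1: SEND 0->2: VV[0][0]++ -> VV[0]=[1, 0, 0, 0], msg_vec=[1, 0, 0, 0]; VV[2]=max(VV[2],msg_vec) then VV[2][2]++ -> VV[2]=[1, 0, 1, 0]
Event 2: SEND 3->1: VV[3][3]++ -> VV[3]=[0, 0, 0, 1], msg_vec=[0, 0, 0, 1]; VV[1]=max(VV[1],msg_vec) then VV[1][1]++ -> VV[1]=[0, 1, 0, 1]
Event 3: LOCAL 2: VV[2][2]++ -> VV[2]=[1, 0, 2, 0]
Event 4: LOCAL 2: VV[2][2]++ -> VV[2]=[1, 0, 3, 0]
Event 5: SEND 1->0: VV[1][1]++ -> VV[1]=[0, 2, 0, 1], msg_vec=[0, 2, 0, 1]; VV[0]=max(VV[0],msg_vec) then VV[0][0]++ -> VV[0]=[2, 2, 0, 1]
Event 6: LOCAL 3: VV[3][3]++ -> VV[3]=[0, 0, 0, 2]
Event 7: LOCAL 0: VV[0][0]++ -> VV[0]=[3, 2, 0, 1]
Event 1 stamp: [1, 0, 0, 0]
Event 6 stamp: [0, 0, 0, 2]
[1, 0, 0, 0] <= [0, 0, 0, 2]? False
[0, 0, 0, 2] <= [1, 0, 0, 0]? False
Relation: concurrent

Answer: concurrent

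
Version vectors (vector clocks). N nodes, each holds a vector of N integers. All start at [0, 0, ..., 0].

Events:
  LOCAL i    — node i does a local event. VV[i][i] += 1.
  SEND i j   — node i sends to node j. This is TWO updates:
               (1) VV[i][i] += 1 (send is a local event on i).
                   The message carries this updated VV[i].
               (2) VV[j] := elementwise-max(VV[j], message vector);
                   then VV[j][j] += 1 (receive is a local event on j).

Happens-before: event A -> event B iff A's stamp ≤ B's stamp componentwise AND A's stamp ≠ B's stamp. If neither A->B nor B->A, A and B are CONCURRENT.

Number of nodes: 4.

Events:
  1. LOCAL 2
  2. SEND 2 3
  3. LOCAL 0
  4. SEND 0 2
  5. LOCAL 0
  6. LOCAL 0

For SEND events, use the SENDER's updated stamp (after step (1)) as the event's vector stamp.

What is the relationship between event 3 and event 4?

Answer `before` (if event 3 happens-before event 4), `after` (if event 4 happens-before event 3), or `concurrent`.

Answer: before

Derivation:
Initial: VV[0]=[0, 0, 0, 0]
Initial: VV[1]=[0, 0, 0, 0]
Initial: VV[2]=[0, 0, 0, 0]
Initial: VV[3]=[0, 0, 0, 0]
Event 1: LOCAL 2: VV[2][2]++ -> VV[2]=[0, 0, 1, 0]
Event 2: SEND 2->3: VV[2][2]++ -> VV[2]=[0, 0, 2, 0], msg_vec=[0, 0, 2, 0]; VV[3]=max(VV[3],msg_vec) then VV[3][3]++ -> VV[3]=[0, 0, 2, 1]
Event 3: LOCAL 0: VV[0][0]++ -> VV[0]=[1, 0, 0, 0]
Event 4: SEND 0->2: VV[0][0]++ -> VV[0]=[2, 0, 0, 0], msg_vec=[2, 0, 0, 0]; VV[2]=max(VV[2],msg_vec) then VV[2][2]++ -> VV[2]=[2, 0, 3, 0]
Event 5: LOCAL 0: VV[0][0]++ -> VV[0]=[3, 0, 0, 0]
Event 6: LOCAL 0: VV[0][0]++ -> VV[0]=[4, 0, 0, 0]
Event 3 stamp: [1, 0, 0, 0]
Event 4 stamp: [2, 0, 0, 0]
[1, 0, 0, 0] <= [2, 0, 0, 0]? True
[2, 0, 0, 0] <= [1, 0, 0, 0]? False
Relation: before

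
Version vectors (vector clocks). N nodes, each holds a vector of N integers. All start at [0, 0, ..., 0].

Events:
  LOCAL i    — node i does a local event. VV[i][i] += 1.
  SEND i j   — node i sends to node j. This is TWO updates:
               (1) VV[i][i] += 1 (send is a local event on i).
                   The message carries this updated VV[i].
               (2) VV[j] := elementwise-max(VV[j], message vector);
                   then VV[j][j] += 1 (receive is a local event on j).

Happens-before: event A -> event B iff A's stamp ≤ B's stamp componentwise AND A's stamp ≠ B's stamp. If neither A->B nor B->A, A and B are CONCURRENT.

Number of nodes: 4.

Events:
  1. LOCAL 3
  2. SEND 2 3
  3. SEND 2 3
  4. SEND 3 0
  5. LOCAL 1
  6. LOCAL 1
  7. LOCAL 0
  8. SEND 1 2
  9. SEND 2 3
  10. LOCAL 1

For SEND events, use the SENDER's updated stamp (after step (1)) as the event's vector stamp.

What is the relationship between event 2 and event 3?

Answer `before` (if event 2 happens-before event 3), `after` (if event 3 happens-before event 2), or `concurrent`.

Initial: VV[0]=[0, 0, 0, 0]
Initial: VV[1]=[0, 0, 0, 0]
Initial: VV[2]=[0, 0, 0, 0]
Initial: VV[3]=[0, 0, 0, 0]
Event 1: LOCAL 3: VV[3][3]++ -> VV[3]=[0, 0, 0, 1]
Event 2: SEND 2->3: VV[2][2]++ -> VV[2]=[0, 0, 1, 0], msg_vec=[0, 0, 1, 0]; VV[3]=max(VV[3],msg_vec) then VV[3][3]++ -> VV[3]=[0, 0, 1, 2]
Event 3: SEND 2->3: VV[2][2]++ -> VV[2]=[0, 0, 2, 0], msg_vec=[0, 0, 2, 0]; VV[3]=max(VV[3],msg_vec) then VV[3][3]++ -> VV[3]=[0, 0, 2, 3]
Event 4: SEND 3->0: VV[3][3]++ -> VV[3]=[0, 0, 2, 4], msg_vec=[0, 0, 2, 4]; VV[0]=max(VV[0],msg_vec) then VV[0][0]++ -> VV[0]=[1, 0, 2, 4]
Event 5: LOCAL 1: VV[1][1]++ -> VV[1]=[0, 1, 0, 0]
Event 6: LOCAL 1: VV[1][1]++ -> VV[1]=[0, 2, 0, 0]
Event 7: LOCAL 0: VV[0][0]++ -> VV[0]=[2, 0, 2, 4]
Event 8: SEND 1->2: VV[1][1]++ -> VV[1]=[0, 3, 0, 0], msg_vec=[0, 3, 0, 0]; VV[2]=max(VV[2],msg_vec) then VV[2][2]++ -> VV[2]=[0, 3, 3, 0]
Event 9: SEND 2->3: VV[2][2]++ -> VV[2]=[0, 3, 4, 0], msg_vec=[0, 3, 4, 0]; VV[3]=max(VV[3],msg_vec) then VV[3][3]++ -> VV[3]=[0, 3, 4, 5]
Event 10: LOCAL 1: VV[1][1]++ -> VV[1]=[0, 4, 0, 0]
Event 2 stamp: [0, 0, 1, 0]
Event 3 stamp: [0, 0, 2, 0]
[0, 0, 1, 0] <= [0, 0, 2, 0]? True
[0, 0, 2, 0] <= [0, 0, 1, 0]? False
Relation: before

Answer: before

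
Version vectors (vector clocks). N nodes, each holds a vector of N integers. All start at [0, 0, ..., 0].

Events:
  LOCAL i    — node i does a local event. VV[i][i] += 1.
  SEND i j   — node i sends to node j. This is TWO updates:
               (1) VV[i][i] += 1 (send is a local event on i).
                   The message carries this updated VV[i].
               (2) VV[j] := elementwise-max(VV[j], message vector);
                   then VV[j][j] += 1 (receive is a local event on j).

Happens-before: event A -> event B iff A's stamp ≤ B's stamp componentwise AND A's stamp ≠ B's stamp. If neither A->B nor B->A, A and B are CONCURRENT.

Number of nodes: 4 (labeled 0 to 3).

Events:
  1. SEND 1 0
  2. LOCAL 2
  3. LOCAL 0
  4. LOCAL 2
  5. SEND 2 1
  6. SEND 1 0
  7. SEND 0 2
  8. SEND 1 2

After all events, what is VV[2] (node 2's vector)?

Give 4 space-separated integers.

Initial: VV[0]=[0, 0, 0, 0]
Initial: VV[1]=[0, 0, 0, 0]
Initial: VV[2]=[0, 0, 0, 0]
Initial: VV[3]=[0, 0, 0, 0]
Event 1: SEND 1->0: VV[1][1]++ -> VV[1]=[0, 1, 0, 0], msg_vec=[0, 1, 0, 0]; VV[0]=max(VV[0],msg_vec) then VV[0][0]++ -> VV[0]=[1, 1, 0, 0]
Event 2: LOCAL 2: VV[2][2]++ -> VV[2]=[0, 0, 1, 0]
Event 3: LOCAL 0: VV[0][0]++ -> VV[0]=[2, 1, 0, 0]
Event 4: LOCAL 2: VV[2][2]++ -> VV[2]=[0, 0, 2, 0]
Event 5: SEND 2->1: VV[2][2]++ -> VV[2]=[0, 0, 3, 0], msg_vec=[0, 0, 3, 0]; VV[1]=max(VV[1],msg_vec) then VV[1][1]++ -> VV[1]=[0, 2, 3, 0]
Event 6: SEND 1->0: VV[1][1]++ -> VV[1]=[0, 3, 3, 0], msg_vec=[0, 3, 3, 0]; VV[0]=max(VV[0],msg_vec) then VV[0][0]++ -> VV[0]=[3, 3, 3, 0]
Event 7: SEND 0->2: VV[0][0]++ -> VV[0]=[4, 3, 3, 0], msg_vec=[4, 3, 3, 0]; VV[2]=max(VV[2],msg_vec) then VV[2][2]++ -> VV[2]=[4, 3, 4, 0]
Event 8: SEND 1->2: VV[1][1]++ -> VV[1]=[0, 4, 3, 0], msg_vec=[0, 4, 3, 0]; VV[2]=max(VV[2],msg_vec) then VV[2][2]++ -> VV[2]=[4, 4, 5, 0]
Final vectors: VV[0]=[4, 3, 3, 0]; VV[1]=[0, 4, 3, 0]; VV[2]=[4, 4, 5, 0]; VV[3]=[0, 0, 0, 0]

Answer: 4 4 5 0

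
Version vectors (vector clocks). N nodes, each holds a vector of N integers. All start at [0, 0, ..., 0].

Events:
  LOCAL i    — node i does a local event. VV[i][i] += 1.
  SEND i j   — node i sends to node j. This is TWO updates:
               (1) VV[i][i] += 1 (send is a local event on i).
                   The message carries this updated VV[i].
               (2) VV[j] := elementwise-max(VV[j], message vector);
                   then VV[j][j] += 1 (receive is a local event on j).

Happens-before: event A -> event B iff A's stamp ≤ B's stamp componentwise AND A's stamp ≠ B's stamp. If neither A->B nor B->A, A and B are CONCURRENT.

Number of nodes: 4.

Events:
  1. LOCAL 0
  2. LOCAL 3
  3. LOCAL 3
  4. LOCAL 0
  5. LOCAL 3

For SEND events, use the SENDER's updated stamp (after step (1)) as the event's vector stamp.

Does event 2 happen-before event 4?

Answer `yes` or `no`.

Initial: VV[0]=[0, 0, 0, 0]
Initial: VV[1]=[0, 0, 0, 0]
Initial: VV[2]=[0, 0, 0, 0]
Initial: VV[3]=[0, 0, 0, 0]
Event 1: LOCAL 0: VV[0][0]++ -> VV[0]=[1, 0, 0, 0]
Event 2: LOCAL 3: VV[3][3]++ -> VV[3]=[0, 0, 0, 1]
Event 3: LOCAL 3: VV[3][3]++ -> VV[3]=[0, 0, 0, 2]
Event 4: LOCAL 0: VV[0][0]++ -> VV[0]=[2, 0, 0, 0]
Event 5: LOCAL 3: VV[3][3]++ -> VV[3]=[0, 0, 0, 3]
Event 2 stamp: [0, 0, 0, 1]
Event 4 stamp: [2, 0, 0, 0]
[0, 0, 0, 1] <= [2, 0, 0, 0]? False. Equal? False. Happens-before: False

Answer: no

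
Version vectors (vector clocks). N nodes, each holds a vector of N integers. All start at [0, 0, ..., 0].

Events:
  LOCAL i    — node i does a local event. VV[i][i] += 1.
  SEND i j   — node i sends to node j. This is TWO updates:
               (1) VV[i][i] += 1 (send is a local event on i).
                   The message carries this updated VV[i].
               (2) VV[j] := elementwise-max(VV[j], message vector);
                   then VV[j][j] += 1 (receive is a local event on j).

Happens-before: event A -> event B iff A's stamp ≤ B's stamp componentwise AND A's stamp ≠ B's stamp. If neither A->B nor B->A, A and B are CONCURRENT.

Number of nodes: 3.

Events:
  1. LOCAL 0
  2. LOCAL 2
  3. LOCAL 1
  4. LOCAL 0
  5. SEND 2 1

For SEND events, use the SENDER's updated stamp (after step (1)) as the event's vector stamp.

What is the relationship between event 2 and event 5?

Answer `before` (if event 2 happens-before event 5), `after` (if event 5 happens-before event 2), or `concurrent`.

Initial: VV[0]=[0, 0, 0]
Initial: VV[1]=[0, 0, 0]
Initial: VV[2]=[0, 0, 0]
Event 1: LOCAL 0: VV[0][0]++ -> VV[0]=[1, 0, 0]
Event 2: LOCAL 2: VV[2][2]++ -> VV[2]=[0, 0, 1]
Event 3: LOCAL 1: VV[1][1]++ -> VV[1]=[0, 1, 0]
Event 4: LOCAL 0: VV[0][0]++ -> VV[0]=[2, 0, 0]
Event 5: SEND 2->1: VV[2][2]++ -> VV[2]=[0, 0, 2], msg_vec=[0, 0, 2]; VV[1]=max(VV[1],msg_vec) then VV[1][1]++ -> VV[1]=[0, 2, 2]
Event 2 stamp: [0, 0, 1]
Event 5 stamp: [0, 0, 2]
[0, 0, 1] <= [0, 0, 2]? True
[0, 0, 2] <= [0, 0, 1]? False
Relation: before

Answer: before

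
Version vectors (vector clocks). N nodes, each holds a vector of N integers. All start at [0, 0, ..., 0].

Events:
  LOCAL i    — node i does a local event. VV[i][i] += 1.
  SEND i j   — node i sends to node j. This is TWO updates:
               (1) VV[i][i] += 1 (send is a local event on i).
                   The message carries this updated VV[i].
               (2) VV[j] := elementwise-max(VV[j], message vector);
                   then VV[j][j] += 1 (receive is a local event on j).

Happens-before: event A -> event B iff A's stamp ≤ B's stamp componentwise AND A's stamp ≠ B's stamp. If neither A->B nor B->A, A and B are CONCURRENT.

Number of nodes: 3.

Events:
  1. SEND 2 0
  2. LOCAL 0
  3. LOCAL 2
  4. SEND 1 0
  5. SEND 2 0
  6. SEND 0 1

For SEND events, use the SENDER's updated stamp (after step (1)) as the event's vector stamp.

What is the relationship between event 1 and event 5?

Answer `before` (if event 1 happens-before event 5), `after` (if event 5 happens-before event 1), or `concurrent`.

Answer: before

Derivation:
Initial: VV[0]=[0, 0, 0]
Initial: VV[1]=[0, 0, 0]
Initial: VV[2]=[0, 0, 0]
Event 1: SEND 2->0: VV[2][2]++ -> VV[2]=[0, 0, 1], msg_vec=[0, 0, 1]; VV[0]=max(VV[0],msg_vec) then VV[0][0]++ -> VV[0]=[1, 0, 1]
Event 2: LOCAL 0: VV[0][0]++ -> VV[0]=[2, 0, 1]
Event 3: LOCAL 2: VV[2][2]++ -> VV[2]=[0, 0, 2]
Event 4: SEND 1->0: VV[1][1]++ -> VV[1]=[0, 1, 0], msg_vec=[0, 1, 0]; VV[0]=max(VV[0],msg_vec) then VV[0][0]++ -> VV[0]=[3, 1, 1]
Event 5: SEND 2->0: VV[2][2]++ -> VV[2]=[0, 0, 3], msg_vec=[0, 0, 3]; VV[0]=max(VV[0],msg_vec) then VV[0][0]++ -> VV[0]=[4, 1, 3]
Event 6: SEND 0->1: VV[0][0]++ -> VV[0]=[5, 1, 3], msg_vec=[5, 1, 3]; VV[1]=max(VV[1],msg_vec) then VV[1][1]++ -> VV[1]=[5, 2, 3]
Event 1 stamp: [0, 0, 1]
Event 5 stamp: [0, 0, 3]
[0, 0, 1] <= [0, 0, 3]? True
[0, 0, 3] <= [0, 0, 1]? False
Relation: before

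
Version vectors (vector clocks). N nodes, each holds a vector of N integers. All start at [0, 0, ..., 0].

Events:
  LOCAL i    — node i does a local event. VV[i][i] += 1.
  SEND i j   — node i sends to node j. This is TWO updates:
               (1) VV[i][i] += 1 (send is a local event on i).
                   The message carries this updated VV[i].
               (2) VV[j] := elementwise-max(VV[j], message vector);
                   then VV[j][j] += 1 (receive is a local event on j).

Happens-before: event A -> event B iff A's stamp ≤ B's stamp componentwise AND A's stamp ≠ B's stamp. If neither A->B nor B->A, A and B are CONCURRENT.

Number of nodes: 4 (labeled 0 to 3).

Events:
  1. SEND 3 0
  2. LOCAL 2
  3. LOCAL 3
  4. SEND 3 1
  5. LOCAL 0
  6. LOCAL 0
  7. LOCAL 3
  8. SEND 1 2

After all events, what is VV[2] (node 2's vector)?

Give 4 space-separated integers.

Initial: VV[0]=[0, 0, 0, 0]
Initial: VV[1]=[0, 0, 0, 0]
Initial: VV[2]=[0, 0, 0, 0]
Initial: VV[3]=[0, 0, 0, 0]
Event 1: SEND 3->0: VV[3][3]++ -> VV[3]=[0, 0, 0, 1], msg_vec=[0, 0, 0, 1]; VV[0]=max(VV[0],msg_vec) then VV[0][0]++ -> VV[0]=[1, 0, 0, 1]
Event 2: LOCAL 2: VV[2][2]++ -> VV[2]=[0, 0, 1, 0]
Event 3: LOCAL 3: VV[3][3]++ -> VV[3]=[0, 0, 0, 2]
Event 4: SEND 3->1: VV[3][3]++ -> VV[3]=[0, 0, 0, 3], msg_vec=[0, 0, 0, 3]; VV[1]=max(VV[1],msg_vec) then VV[1][1]++ -> VV[1]=[0, 1, 0, 3]
Event 5: LOCAL 0: VV[0][0]++ -> VV[0]=[2, 0, 0, 1]
Event 6: LOCAL 0: VV[0][0]++ -> VV[0]=[3, 0, 0, 1]
Event 7: LOCAL 3: VV[3][3]++ -> VV[3]=[0, 0, 0, 4]
Event 8: SEND 1->2: VV[1][1]++ -> VV[1]=[0, 2, 0, 3], msg_vec=[0, 2, 0, 3]; VV[2]=max(VV[2],msg_vec) then VV[2][2]++ -> VV[2]=[0, 2, 2, 3]
Final vectors: VV[0]=[3, 0, 0, 1]; VV[1]=[0, 2, 0, 3]; VV[2]=[0, 2, 2, 3]; VV[3]=[0, 0, 0, 4]

Answer: 0 2 2 3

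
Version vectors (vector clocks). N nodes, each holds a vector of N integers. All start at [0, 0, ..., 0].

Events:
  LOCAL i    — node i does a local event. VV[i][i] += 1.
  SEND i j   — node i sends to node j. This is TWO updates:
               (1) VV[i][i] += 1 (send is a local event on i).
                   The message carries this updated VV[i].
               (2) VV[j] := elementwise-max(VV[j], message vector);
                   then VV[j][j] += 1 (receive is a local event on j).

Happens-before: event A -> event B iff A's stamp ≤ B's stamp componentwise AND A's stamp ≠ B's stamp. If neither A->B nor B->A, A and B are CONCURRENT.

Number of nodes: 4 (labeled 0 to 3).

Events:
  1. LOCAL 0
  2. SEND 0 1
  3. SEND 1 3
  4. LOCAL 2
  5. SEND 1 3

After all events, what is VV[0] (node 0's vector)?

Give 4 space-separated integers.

Answer: 2 0 0 0

Derivation:
Initial: VV[0]=[0, 0, 0, 0]
Initial: VV[1]=[0, 0, 0, 0]
Initial: VV[2]=[0, 0, 0, 0]
Initial: VV[3]=[0, 0, 0, 0]
Event 1: LOCAL 0: VV[0][0]++ -> VV[0]=[1, 0, 0, 0]
Event 2: SEND 0->1: VV[0][0]++ -> VV[0]=[2, 0, 0, 0], msg_vec=[2, 0, 0, 0]; VV[1]=max(VV[1],msg_vec) then VV[1][1]++ -> VV[1]=[2, 1, 0, 0]
Event 3: SEND 1->3: VV[1][1]++ -> VV[1]=[2, 2, 0, 0], msg_vec=[2, 2, 0, 0]; VV[3]=max(VV[3],msg_vec) then VV[3][3]++ -> VV[3]=[2, 2, 0, 1]
Event 4: LOCAL 2: VV[2][2]++ -> VV[2]=[0, 0, 1, 0]
Event 5: SEND 1->3: VV[1][1]++ -> VV[1]=[2, 3, 0, 0], msg_vec=[2, 3, 0, 0]; VV[3]=max(VV[3],msg_vec) then VV[3][3]++ -> VV[3]=[2, 3, 0, 2]
Final vectors: VV[0]=[2, 0, 0, 0]; VV[1]=[2, 3, 0, 0]; VV[2]=[0, 0, 1, 0]; VV[3]=[2, 3, 0, 2]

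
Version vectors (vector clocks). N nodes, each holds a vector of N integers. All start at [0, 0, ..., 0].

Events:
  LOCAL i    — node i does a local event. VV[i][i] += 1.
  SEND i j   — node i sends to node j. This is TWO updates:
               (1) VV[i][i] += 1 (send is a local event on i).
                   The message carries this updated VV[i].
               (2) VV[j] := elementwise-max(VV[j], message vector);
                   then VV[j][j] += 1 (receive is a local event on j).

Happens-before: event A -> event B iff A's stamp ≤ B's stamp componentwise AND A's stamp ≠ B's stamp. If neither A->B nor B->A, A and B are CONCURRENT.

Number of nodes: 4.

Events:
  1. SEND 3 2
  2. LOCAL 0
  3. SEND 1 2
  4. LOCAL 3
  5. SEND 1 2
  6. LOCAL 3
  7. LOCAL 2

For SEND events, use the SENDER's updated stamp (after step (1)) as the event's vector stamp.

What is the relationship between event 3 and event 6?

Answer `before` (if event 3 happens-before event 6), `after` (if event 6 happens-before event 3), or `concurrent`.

Answer: concurrent

Derivation:
Initial: VV[0]=[0, 0, 0, 0]
Initial: VV[1]=[0, 0, 0, 0]
Initial: VV[2]=[0, 0, 0, 0]
Initial: VV[3]=[0, 0, 0, 0]
Event 1: SEND 3->2: VV[3][3]++ -> VV[3]=[0, 0, 0, 1], msg_vec=[0, 0, 0, 1]; VV[2]=max(VV[2],msg_vec) then VV[2][2]++ -> VV[2]=[0, 0, 1, 1]
Event 2: LOCAL 0: VV[0][0]++ -> VV[0]=[1, 0, 0, 0]
Event 3: SEND 1->2: VV[1][1]++ -> VV[1]=[0, 1, 0, 0], msg_vec=[0, 1, 0, 0]; VV[2]=max(VV[2],msg_vec) then VV[2][2]++ -> VV[2]=[0, 1, 2, 1]
Event 4: LOCAL 3: VV[3][3]++ -> VV[3]=[0, 0, 0, 2]
Event 5: SEND 1->2: VV[1][1]++ -> VV[1]=[0, 2, 0, 0], msg_vec=[0, 2, 0, 0]; VV[2]=max(VV[2],msg_vec) then VV[2][2]++ -> VV[2]=[0, 2, 3, 1]
Event 6: LOCAL 3: VV[3][3]++ -> VV[3]=[0, 0, 0, 3]
Event 7: LOCAL 2: VV[2][2]++ -> VV[2]=[0, 2, 4, 1]
Event 3 stamp: [0, 1, 0, 0]
Event 6 stamp: [0, 0, 0, 3]
[0, 1, 0, 0] <= [0, 0, 0, 3]? False
[0, 0, 0, 3] <= [0, 1, 0, 0]? False
Relation: concurrent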